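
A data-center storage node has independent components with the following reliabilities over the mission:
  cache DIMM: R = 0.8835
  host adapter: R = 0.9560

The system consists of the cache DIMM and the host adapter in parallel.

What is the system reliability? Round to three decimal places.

Parallel (cache DIMM and host adapter): 1 − (1 − 0.88350)(1 − 0.95600) = 0.995

0.995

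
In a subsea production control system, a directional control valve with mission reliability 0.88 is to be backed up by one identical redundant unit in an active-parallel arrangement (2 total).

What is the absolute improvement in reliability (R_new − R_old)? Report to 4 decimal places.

R_before = 0.88
R_after = 1 − (1 − 0.88)^2 = 0.9856
ΔR = 0.9856 − 0.88 = 0.1056

0.1056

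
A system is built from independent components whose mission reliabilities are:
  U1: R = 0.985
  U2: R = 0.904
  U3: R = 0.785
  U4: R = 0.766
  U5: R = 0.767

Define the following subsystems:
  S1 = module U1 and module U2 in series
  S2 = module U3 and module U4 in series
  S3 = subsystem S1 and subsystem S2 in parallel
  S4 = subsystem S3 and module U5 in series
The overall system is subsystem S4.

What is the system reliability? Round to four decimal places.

0.7335

Series (U1 and U2): 0.985000 × 0.904000 = 0.890440
Series (U3 and U4): 0.785000 × 0.766000 = 0.601310
Parallel ([0.890440] and [0.601310]): 1 − (1 − 0.890440)(1 − 0.601310) = 0.956320
Series ([0.956320] and U5): 0.956320 × 0.767000 = 0.7335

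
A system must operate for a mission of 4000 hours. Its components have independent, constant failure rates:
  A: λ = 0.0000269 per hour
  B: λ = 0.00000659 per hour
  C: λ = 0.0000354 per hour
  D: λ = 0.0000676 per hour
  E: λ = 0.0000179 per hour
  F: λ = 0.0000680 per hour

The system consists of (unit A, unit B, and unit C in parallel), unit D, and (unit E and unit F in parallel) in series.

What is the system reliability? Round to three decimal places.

0.750

R(A) = exp(−0.0000269 × 4000) = 0.89799
R(B) = exp(−0.00000659 × 4000) = 0.97398
R(C) = exp(−0.0000354 × 4000) = 0.86797
R(D) = exp(−0.0000676 × 4000) = 0.76307
R(E) = exp(−0.0000179 × 4000) = 0.93090
R(F) = exp(−0.0000680 × 4000) = 0.76185
Parallel (A, B, and C): 1 − (1 − 0.89799)(1 − 0.97398)(1 − 0.86797) = 0.99965
Parallel (E and F): 1 − (1 − 0.93090)(1 − 0.76185) = 0.98354
Series ([0.99965], D, and [0.98354]): 0.99965 × 0.76307 × 0.98354 = 0.750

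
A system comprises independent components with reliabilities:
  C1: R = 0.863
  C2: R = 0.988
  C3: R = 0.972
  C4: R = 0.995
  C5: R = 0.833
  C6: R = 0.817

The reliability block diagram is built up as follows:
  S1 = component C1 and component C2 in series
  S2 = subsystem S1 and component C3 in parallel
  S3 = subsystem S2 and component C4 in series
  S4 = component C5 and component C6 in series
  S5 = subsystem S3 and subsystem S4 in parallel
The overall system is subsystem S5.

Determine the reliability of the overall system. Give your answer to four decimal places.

Series (C1 and C2): 0.863000 × 0.988000 = 0.852644
Parallel ([0.852644] and C3): 1 − (1 − 0.852644)(1 − 0.972000) = 0.995874
Series ([0.995874] and C4): 0.995874 × 0.995000 = 0.990895
Series (C5 and C6): 0.833000 × 0.817000 = 0.680561
Parallel ([0.990895] and [0.680561]): 1 − (1 − 0.990895)(1 − 0.680561) = 0.9971

0.9971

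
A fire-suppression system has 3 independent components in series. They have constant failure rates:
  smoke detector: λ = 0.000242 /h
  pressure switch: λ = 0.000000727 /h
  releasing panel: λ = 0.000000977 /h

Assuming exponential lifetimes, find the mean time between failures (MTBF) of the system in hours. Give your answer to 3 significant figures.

4100

Series of exponential components: λ_sys = Σ λ_i
λ_sys = 0.000242 + 0.000000727 + 0.000000977 = 2.4370e-04 /h
MTBF = 1 / λ_sys = 4100 h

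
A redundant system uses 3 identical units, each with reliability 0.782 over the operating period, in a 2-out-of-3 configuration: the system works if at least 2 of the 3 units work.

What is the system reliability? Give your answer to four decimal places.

R = Σ_{i=2}^{3} C(3,i) p^i (1−p)^{3−i} with p = 0.782
C(3,2)·0.782^2·0.218^1 = 0.399937
C(3,3)·0.782^3·0.218^0 = 0.478212
Sum = 0.8781

0.8781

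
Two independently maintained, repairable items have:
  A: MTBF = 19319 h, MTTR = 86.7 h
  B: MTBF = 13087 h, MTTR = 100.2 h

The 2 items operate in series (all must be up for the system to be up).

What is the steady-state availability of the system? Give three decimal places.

0.988

A(A) = MTBF/(MTBF+MTTR) = 19319/(19319+86.7) = 0.995532
A(B) = MTBF/(MTBF+MTTR) = 13087/(13087+100.2) = 0.992402
Series availability: 0.995532 × 0.992402 = 0.988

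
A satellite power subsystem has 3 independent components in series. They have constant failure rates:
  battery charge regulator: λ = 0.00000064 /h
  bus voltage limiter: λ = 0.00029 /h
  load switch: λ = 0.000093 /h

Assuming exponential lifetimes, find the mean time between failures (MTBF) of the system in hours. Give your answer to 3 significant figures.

Series of exponential components: λ_sys = Σ λ_i
λ_sys = 0.00000064 + 0.00029 + 0.000093 = 3.8364e-04 /h
MTBF = 1 / λ_sys = 2610 h

2610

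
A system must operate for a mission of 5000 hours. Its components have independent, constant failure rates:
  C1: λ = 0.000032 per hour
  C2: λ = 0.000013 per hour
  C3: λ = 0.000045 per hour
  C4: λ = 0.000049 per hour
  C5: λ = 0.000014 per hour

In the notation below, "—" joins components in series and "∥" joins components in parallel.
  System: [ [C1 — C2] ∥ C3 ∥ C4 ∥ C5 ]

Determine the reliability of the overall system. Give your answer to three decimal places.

R(C1) = exp(−0.000032 × 5000) = 0.85214
R(C2) = exp(−0.000013 × 5000) = 0.93707
R(C3) = exp(−0.000045 × 5000) = 0.79852
R(C4) = exp(−0.000049 × 5000) = 0.78270
R(C5) = exp(−0.000014 × 5000) = 0.93239
Series (C1 and C2): 0.85214 × 0.93707 = 0.79851
Parallel ([0.79851], C3, C4, and C5): 1 − (1 − 0.79851)(1 − 0.79852)(1 − 0.78270)(1 − 0.93239) = 0.999

0.999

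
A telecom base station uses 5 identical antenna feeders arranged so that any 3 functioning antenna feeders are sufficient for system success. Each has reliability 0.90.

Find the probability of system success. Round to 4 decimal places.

R = Σ_{i=3}^{5} C(5,i) p^i (1−p)^{5−i} with p = 0.90
C(5,3)·0.90^3·0.10^2 = 0.072900
C(5,4)·0.90^4·0.10^1 = 0.328050
C(5,5)·0.90^5·0.10^0 = 0.590490
Sum = 0.9914

0.9914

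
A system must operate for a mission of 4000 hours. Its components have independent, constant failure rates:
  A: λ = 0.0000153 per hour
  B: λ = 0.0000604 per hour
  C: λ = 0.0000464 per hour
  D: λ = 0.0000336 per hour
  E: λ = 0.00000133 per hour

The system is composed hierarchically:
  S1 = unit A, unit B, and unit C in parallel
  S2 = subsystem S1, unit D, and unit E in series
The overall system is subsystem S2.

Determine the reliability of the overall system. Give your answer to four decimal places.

0.8677

R(A) = exp(−0.0000153 × 4000) = 0.940635
R(B) = exp(−0.0000604 × 4000) = 0.785370
R(C) = exp(−0.0000464 × 4000) = 0.830606
R(D) = exp(−0.0000336 × 4000) = 0.874240
R(E) = exp(−0.00000133 × 4000) = 0.994694
Parallel (A, B, and C): 1 − (1 − 0.940635)(1 − 0.785370)(1 − 0.830606) = 0.997842
Series ([0.997842], D, and E): 0.997842 × 0.874240 × 0.994694 = 0.8677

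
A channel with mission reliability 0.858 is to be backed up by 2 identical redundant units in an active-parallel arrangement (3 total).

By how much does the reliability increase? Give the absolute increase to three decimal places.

0.139

R_before = 0.858
R_after = 1 − (1 − 0.858)^3 = 0.997
ΔR = 0.997 − 0.858 = 0.139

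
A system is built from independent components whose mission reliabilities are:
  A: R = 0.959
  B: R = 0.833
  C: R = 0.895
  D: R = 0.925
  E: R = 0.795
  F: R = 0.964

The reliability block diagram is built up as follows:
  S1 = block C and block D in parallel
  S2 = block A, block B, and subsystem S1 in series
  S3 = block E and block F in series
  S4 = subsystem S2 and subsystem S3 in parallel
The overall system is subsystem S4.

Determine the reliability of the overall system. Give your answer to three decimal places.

Parallel (C and D): 1 − (1 − 0.89500)(1 − 0.92500) = 0.99213
Series (A, B, and [0.99213]): 0.95900 × 0.83300 × 0.99213 = 0.79256
Series (E and F): 0.79500 × 0.96400 = 0.76638
Parallel ([0.79256] and [0.76638]): 1 − (1 − 0.79256)(1 − 0.76638) = 0.952

0.952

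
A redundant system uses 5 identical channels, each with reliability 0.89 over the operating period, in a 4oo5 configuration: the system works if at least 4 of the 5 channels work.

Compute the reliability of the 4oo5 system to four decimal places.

0.9035

R = Σ_{i=4}^{5} C(5,i) p^i (1−p)^{5−i} with p = 0.89
C(5,4)·0.89^4·0.11^1 = 0.345082
C(5,5)·0.89^5·0.11^0 = 0.558406
Sum = 0.9035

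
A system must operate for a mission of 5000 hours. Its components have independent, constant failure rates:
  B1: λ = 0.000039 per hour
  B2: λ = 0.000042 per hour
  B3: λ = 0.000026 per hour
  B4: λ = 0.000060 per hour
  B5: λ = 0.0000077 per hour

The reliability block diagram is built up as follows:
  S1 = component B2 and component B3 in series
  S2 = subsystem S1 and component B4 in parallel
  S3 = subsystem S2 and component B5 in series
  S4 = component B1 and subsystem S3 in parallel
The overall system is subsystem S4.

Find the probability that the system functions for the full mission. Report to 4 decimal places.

0.9806

R(B1) = exp(−0.000039 × 5000) = 0.822835
R(B2) = exp(−0.000042 × 5000) = 0.810584
R(B3) = exp(−0.000026 × 5000) = 0.878095
R(B4) = exp(−0.000060 × 5000) = 0.740818
R(B5) = exp(−0.0000077 × 5000) = 0.962232
Series (B2 and B3): 0.810584 × 0.878095 = 0.711770
Parallel ([0.711770] and B4): 1 − (1 − 0.711770)(1 − 0.740818) = 0.925296
Series ([0.925296] and B5): 0.925296 × 0.962232 = 0.890349
Parallel (B1 and [0.890349]): 1 − (1 − 0.822835)(1 − 0.890349) = 0.9806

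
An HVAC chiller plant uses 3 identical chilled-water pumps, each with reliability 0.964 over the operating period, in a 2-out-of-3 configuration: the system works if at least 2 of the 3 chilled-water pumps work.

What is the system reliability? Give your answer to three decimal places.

R = Σ_{i=2}^{3} C(3,i) p^i (1−p)^{3−i} with p = 0.964
C(3,2)·0.964^2·0.036^1 = 0.10036
C(3,3)·0.964^3·0.036^0 = 0.89584
Sum = 0.996

0.996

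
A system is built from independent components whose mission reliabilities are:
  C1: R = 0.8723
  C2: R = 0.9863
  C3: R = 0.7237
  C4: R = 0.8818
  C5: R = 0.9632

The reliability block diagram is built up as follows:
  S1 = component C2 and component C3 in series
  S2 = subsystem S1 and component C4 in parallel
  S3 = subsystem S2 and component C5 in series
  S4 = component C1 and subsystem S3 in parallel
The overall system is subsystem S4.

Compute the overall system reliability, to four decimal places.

Series (C2 and C3): 0.986300 × 0.723700 = 0.713785
Parallel ([0.713785] and C4): 1 − (1 − 0.713785)(1 − 0.881800) = 0.966169
Series ([0.966169] and C5): 0.966169 × 0.963200 = 0.930614
Parallel (C1 and [0.930614]): 1 − (1 − 0.872300)(1 − 0.930614) = 0.9911

0.9911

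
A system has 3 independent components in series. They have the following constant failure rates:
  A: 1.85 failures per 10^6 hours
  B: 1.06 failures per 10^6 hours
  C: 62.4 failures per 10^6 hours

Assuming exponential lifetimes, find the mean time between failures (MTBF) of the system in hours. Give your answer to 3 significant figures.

15300

Series of exponential components: λ_sys = Σ λ_i
λ_sys = 0.00000185 + 0.00000106 + 0.0000624 = 6.5310e-05 /h
MTBF = 1 / λ_sys = 15300 h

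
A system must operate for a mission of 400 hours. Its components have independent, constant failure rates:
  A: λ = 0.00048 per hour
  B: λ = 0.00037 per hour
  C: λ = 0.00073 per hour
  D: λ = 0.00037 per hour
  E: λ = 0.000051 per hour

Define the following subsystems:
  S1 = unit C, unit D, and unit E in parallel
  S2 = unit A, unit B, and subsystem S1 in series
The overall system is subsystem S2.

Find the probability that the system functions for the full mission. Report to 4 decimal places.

0.7113

R(A) = exp(−0.00048 × 400) = 0.825307
R(B) = exp(−0.00037 × 400) = 0.862431
R(C) = exp(−0.00073 × 400) = 0.746769
R(D) = exp(−0.00037 × 400) = 0.862431
R(E) = exp(−0.000051 × 400) = 0.979807
Parallel (C, D, and E): 1 − (1 − 0.746769)(1 − 0.862431)(1 − 0.979807) = 0.999297
Series (A, B, and [0.999297]): 0.825307 × 0.862431 × 0.999297 = 0.7113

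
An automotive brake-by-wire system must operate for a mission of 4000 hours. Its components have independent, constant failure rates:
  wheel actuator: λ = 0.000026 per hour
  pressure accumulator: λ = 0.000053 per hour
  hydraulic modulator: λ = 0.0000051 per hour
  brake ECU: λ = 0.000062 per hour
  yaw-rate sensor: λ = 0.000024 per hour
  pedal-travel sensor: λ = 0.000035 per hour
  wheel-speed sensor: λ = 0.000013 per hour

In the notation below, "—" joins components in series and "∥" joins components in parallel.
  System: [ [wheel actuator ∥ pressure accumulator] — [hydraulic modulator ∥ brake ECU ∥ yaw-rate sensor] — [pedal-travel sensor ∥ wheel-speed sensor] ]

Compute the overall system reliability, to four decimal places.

R(wheel actuator) = exp(−0.000026 × 4000) = 0.901225
R(pressure accumulator) = exp(−0.000053 × 4000) = 0.808965
R(hydraulic modulator) = exp(−0.0000051 × 4000) = 0.979807
R(brake ECU) = exp(−0.000062 × 4000) = 0.780360
R(yaw-rate sensor) = exp(−0.000024 × 4000) = 0.908464
R(pedal-travel sensor) = exp(−0.000035 × 4000) = 0.869358
R(wheel-speed sensor) = exp(−0.000013 × 4000) = 0.949329
Parallel (wheel actuator and pressure accumulator): 1 − (1 − 0.901225)(1 − 0.808965) = 0.981131
Parallel (hydraulic modulator, brake ECU, and yaw-rate sensor): 1 − (1 − 0.979807)(1 − 0.780360)(1 − 0.908464) = 0.999594
Parallel (pedal-travel sensor and wheel-speed sensor): 1 − (1 − 0.869358)(1 − 0.949329) = 0.993380
Series ([0.981131], [0.999594], and [0.993380]): 0.981131 × 0.999594 × 0.993380 = 0.9742

0.9742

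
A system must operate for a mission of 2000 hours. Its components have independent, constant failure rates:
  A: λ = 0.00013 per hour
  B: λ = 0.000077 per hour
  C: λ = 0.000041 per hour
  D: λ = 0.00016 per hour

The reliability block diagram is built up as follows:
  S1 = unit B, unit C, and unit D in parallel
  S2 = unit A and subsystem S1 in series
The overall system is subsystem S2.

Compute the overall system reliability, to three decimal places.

R(A) = exp(−0.00013 × 2000) = 0.77105
R(B) = exp(−0.000077 × 2000) = 0.85727
R(C) = exp(−0.000041 × 2000) = 0.92127
R(D) = exp(−0.00016 × 2000) = 0.72615
Parallel (B, C, and D): 1 − (1 − 0.85727)(1 − 0.92127)(1 − 0.72615) = 0.99692
Series (A and [0.99692]): 0.77105 × 0.99692 = 0.769

0.769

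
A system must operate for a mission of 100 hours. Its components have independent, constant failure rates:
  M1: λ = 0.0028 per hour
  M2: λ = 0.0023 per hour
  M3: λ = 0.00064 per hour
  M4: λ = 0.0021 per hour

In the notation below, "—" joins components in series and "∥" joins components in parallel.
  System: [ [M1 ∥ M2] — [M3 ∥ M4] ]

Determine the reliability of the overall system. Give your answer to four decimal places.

R(M1) = exp(−0.0028 × 100) = 0.755784
R(M2) = exp(−0.0023 × 100) = 0.794534
R(M3) = exp(−0.00064 × 100) = 0.938005
R(M4) = exp(−0.0021 × 100) = 0.810584
Parallel (M1 and M2): 1 − (1 − 0.755784)(1 − 0.794534) = 0.949822
Parallel (M3 and M4): 1 − (1 − 0.938005)(1 − 0.810584) = 0.988257
Series ([0.949822] and [0.988257]): 0.949822 × 0.988257 = 0.9387

0.9387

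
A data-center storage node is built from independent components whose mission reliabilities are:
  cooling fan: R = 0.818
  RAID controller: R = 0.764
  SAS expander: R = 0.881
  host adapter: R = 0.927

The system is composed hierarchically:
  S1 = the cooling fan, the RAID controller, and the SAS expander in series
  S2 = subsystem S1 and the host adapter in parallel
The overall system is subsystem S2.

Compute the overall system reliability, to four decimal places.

Series (cooling fan, RAID controller, and SAS expander): 0.818000 × 0.764000 × 0.881000 = 0.550583
Parallel ([0.550583] and host adapter): 1 − (1 − 0.550583)(1 − 0.927000) = 0.9672

0.9672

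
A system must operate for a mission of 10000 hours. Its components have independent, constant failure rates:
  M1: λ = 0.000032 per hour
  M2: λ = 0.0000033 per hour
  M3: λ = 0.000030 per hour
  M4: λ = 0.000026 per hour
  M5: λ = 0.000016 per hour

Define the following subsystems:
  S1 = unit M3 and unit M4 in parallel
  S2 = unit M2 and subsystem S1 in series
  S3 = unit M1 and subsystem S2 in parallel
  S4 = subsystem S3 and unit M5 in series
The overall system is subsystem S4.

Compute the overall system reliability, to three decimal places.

0.831

R(M1) = exp(−0.000032 × 10000) = 0.72615
R(M2) = exp(−0.0000033 × 10000) = 0.96754
R(M3) = exp(−0.000030 × 10000) = 0.74082
R(M4) = exp(−0.000026 × 10000) = 0.77105
R(M5) = exp(−0.000016 × 10000) = 0.85214
Parallel (M3 and M4): 1 − (1 − 0.74082)(1 − 0.77105) = 0.94066
Series (M2 and [0.94066]): 0.96754 × 0.94066 = 0.91013
Parallel (M1 and [0.91013]): 1 − (1 − 0.72615)(1 − 0.91013) = 0.97539
Series ([0.97539] and M5): 0.97539 × 0.85214 = 0.831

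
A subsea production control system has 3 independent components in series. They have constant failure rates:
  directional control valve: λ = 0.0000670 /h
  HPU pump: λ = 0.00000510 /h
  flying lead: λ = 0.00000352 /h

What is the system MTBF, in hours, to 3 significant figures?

13200

Series of exponential components: λ_sys = Σ λ_i
λ_sys = 0.0000670 + 0.00000510 + 0.00000352 = 7.5620e-05 /h
MTBF = 1 / λ_sys = 13200 h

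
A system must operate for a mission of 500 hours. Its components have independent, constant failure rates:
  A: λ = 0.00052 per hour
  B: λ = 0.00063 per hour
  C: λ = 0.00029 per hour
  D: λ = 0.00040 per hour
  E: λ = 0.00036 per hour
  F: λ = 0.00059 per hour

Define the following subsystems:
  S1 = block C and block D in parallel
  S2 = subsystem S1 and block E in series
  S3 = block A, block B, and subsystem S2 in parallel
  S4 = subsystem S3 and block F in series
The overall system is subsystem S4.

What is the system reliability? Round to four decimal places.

0.7360

R(A) = exp(−0.00052 × 500) = 0.771052
R(B) = exp(−0.00063 × 500) = 0.729789
R(C) = exp(−0.00029 × 500) = 0.865022
R(D) = exp(−0.00040 × 500) = 0.818731
R(E) = exp(−0.00036 × 500) = 0.835270
R(F) = exp(−0.00059 × 500) = 0.744532
Parallel (C and D): 1 − (1 − 0.865022)(1 − 0.818731) = 0.975533
Series ([0.975533] and E): 0.975533 × 0.835270 = 0.814833
Parallel (A, B, and [0.814833]): 1 − (1 − 0.771052)(1 − 0.729789)(1 − 0.814833) = 0.988545
Series ([0.988545] and F): 0.988545 × 0.744532 = 0.7360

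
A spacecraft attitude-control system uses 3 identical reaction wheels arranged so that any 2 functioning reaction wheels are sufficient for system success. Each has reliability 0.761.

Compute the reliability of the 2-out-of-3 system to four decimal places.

0.8559

R = Σ_{i=2}^{3} C(3,i) p^i (1−p)^{3−i} with p = 0.761
C(3,2)·0.761^2·0.239^1 = 0.415230
C(3,3)·0.761^3·0.239^0 = 0.440711
Sum = 0.8559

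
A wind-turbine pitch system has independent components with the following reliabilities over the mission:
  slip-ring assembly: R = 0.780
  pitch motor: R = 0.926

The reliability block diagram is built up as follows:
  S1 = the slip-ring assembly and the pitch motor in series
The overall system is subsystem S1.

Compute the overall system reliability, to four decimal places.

Series (slip-ring assembly and pitch motor): 0.780000 × 0.926000 = 0.7223

0.7223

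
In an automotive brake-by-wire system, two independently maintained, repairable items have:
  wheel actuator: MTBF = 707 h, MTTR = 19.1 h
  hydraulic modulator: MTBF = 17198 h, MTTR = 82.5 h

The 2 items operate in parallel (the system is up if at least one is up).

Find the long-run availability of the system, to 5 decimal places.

A(wheel actuator) = MTBF/(MTBF+MTTR) = 707/(707+19.1) = 0.973695
A(hydraulic modulator) = MTBF/(MTBF+MTTR) = 17198/(17198+82.5) = 0.995226
Parallel availability: 1 − (1 − 0.973695)(1 − 0.995226) = 0.99987

0.99987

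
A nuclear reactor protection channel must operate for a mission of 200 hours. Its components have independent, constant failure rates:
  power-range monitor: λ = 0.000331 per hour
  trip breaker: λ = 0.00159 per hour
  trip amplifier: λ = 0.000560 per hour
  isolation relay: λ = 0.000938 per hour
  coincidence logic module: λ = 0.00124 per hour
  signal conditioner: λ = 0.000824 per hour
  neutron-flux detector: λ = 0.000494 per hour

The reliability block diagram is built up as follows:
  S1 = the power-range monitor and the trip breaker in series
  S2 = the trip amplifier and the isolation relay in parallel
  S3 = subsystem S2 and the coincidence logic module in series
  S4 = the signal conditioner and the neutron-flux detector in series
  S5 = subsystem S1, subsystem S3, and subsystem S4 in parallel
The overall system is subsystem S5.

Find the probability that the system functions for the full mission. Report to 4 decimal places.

0.9827

R(power-range monitor) = exp(−0.000331 × 200) = 0.935944
R(trip breaker) = exp(−0.00159 × 200) = 0.727603
R(trip amplifier) = exp(−0.000560 × 200) = 0.894044
R(isolation relay) = exp(−0.000938 × 200) = 0.828946
R(coincidence logic module) = exp(−0.00124 × 200) = 0.780360
R(signal conditioner) = exp(−0.000824 × 200) = 0.848063
R(neutron-flux detector) = exp(−0.000494 × 200) = 0.905924
Series (power-range monitor and trip breaker): 0.935944 × 0.727603 = 0.680996
Parallel (trip amplifier and isolation relay): 1 − (1 − 0.894044)(1 − 0.828946) = 0.981876
Series ([0.981876] and coincidence logic module): 0.981876 × 0.780360 = 0.766217
Series (signal conditioner and neutron-flux detector): 0.848063 × 0.905924 = 0.768281
Parallel ([0.680996], [0.766217], and [0.768281]): 1 − (1 − 0.680996)(1 − 0.766217)(1 − 0.768281) = 0.9827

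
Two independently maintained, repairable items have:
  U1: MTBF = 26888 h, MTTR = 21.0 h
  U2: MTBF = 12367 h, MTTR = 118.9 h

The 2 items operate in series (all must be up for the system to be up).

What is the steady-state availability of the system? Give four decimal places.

0.9897

A(U1) = MTBF/(MTBF+MTTR) = 26888/(26888+21.0) = 0.999220
A(U2) = MTBF/(MTBF+MTTR) = 12367/(12367+118.9) = 0.990477
Series availability: 0.999220 × 0.990477 = 0.9897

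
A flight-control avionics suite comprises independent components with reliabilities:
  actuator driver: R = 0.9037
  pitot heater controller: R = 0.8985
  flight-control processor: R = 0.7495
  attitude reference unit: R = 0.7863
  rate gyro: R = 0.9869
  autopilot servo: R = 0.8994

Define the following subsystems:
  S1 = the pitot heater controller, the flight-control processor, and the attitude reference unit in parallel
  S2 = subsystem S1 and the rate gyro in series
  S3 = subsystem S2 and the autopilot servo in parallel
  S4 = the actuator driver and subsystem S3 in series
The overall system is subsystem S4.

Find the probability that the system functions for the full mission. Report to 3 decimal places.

0.902

Parallel (pitot heater controller, flight-control processor, and attitude reference unit): 1 − (1 − 0.89850)(1 − 0.74950)(1 − 0.78630) = 0.99457
Series ([0.99457] and rate gyro): 0.99457 × 0.98690 = 0.98154
Parallel ([0.98154] and autopilot servo): 1 − (1 − 0.98154)(1 − 0.89940) = 0.99814
Series (actuator driver and [0.99814]): 0.90370 × 0.99814 = 0.902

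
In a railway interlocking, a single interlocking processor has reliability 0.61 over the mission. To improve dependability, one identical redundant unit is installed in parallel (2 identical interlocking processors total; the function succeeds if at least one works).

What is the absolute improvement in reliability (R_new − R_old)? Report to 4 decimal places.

R_before = 0.61
R_after = 1 − (1 − 0.61)^2 = 0.8479
ΔR = 0.8479 − 0.61 = 0.2379

0.2379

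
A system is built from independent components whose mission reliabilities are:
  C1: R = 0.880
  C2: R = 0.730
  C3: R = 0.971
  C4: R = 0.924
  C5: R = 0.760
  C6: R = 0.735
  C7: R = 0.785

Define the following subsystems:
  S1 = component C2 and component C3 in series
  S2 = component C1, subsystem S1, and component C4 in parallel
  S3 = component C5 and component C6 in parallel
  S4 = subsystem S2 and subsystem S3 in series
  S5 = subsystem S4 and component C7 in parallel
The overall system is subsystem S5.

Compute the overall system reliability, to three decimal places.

Series (C2 and C3): 0.73000 × 0.97100 = 0.70883
Parallel (C1, [0.70883], and C4): 1 − (1 − 0.88000)(1 − 0.70883)(1 − 0.92400) = 0.99734
Parallel (C5 and C6): 1 − (1 − 0.76000)(1 − 0.73500) = 0.93640
Series ([0.99734] and [0.93640]): 0.99734 × 0.93640 = 0.93391
Parallel ([0.93391] and C7): 1 − (1 − 0.93391)(1 − 0.78500) = 0.986

0.986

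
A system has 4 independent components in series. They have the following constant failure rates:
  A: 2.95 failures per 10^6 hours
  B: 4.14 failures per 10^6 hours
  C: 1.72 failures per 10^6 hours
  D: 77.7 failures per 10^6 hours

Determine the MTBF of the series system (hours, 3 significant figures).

11600

Series of exponential components: λ_sys = Σ λ_i
λ_sys = 0.00000295 + 0.00000414 + 0.00000172 + 0.0000777 = 8.6510e-05 /h
MTBF = 1 / λ_sys = 11600 h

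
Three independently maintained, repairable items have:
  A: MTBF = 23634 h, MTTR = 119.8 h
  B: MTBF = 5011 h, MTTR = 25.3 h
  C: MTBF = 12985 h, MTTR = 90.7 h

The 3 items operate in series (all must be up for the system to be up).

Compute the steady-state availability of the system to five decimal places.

A(A) = MTBF/(MTBF+MTTR) = 23634/(23634+119.8) = 0.994957
A(B) = MTBF/(MTBF+MTTR) = 5011/(5011+25.3) = 0.994976
A(C) = MTBF/(MTBF+MTTR) = 12985/(12985+90.7) = 0.993063
Series availability: 0.994957 × 0.994976 × 0.993063 = 0.98309

0.98309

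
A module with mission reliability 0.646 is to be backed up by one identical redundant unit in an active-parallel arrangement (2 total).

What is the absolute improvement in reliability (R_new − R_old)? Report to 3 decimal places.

R_before = 0.646
R_after = 1 − (1 − 0.646)^2 = 0.875
ΔR = 0.875 − 0.646 = 0.229

0.229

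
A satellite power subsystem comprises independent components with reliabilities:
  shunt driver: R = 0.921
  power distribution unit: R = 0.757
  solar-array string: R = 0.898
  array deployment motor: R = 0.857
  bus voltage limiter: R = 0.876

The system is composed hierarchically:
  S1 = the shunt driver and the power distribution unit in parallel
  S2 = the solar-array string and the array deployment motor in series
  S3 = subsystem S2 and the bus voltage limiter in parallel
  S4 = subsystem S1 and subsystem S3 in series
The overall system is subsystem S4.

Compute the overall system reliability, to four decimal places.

0.9528

Parallel (shunt driver and power distribution unit): 1 − (1 − 0.921000)(1 − 0.757000) = 0.980803
Series (solar-array string and array deployment motor): 0.898000 × 0.857000 = 0.769586
Parallel ([0.769586] and bus voltage limiter): 1 − (1 − 0.769586)(1 − 0.876000) = 0.971429
Series ([0.980803] and [0.971429]): 0.980803 × 0.971429 = 0.9528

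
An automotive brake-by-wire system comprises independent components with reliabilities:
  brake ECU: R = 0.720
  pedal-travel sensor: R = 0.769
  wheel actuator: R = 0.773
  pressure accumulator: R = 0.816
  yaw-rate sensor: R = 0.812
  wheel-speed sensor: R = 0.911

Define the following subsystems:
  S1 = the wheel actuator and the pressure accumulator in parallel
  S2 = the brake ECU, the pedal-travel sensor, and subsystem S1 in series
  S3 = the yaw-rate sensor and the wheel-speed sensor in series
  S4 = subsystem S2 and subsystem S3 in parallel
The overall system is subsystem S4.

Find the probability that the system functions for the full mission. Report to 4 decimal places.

Parallel (wheel actuator and pressure accumulator): 1 − (1 − 0.773000)(1 − 0.816000) = 0.958232
Series (brake ECU, pedal-travel sensor, and [0.958232]): 0.720000 × 0.769000 × 0.958232 = 0.530554
Series (yaw-rate sensor and wheel-speed sensor): 0.812000 × 0.911000 = 0.739732
Parallel ([0.530554] and [0.739732]): 1 − (1 − 0.530554)(1 − 0.739732) = 0.8778

0.8778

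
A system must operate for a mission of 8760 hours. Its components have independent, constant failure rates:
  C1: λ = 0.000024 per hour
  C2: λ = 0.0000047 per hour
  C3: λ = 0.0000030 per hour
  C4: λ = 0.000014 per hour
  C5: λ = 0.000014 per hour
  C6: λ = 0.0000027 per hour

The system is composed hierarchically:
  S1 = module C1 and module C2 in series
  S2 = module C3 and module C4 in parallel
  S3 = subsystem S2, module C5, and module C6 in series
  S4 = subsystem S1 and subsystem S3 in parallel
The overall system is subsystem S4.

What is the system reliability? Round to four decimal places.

0.9692

R(C1) = exp(−0.000024 × 8760) = 0.810390
R(C2) = exp(−0.0000047 × 8760) = 0.959664
R(C3) = exp(−0.0000030 × 8760) = 0.974062
R(C4) = exp(−0.000014 × 8760) = 0.884582
R(C5) = exp(−0.000014 × 8760) = 0.884582
R(C6) = exp(−0.0000027 × 8760) = 0.976626
Series (C1 and C2): 0.810390 × 0.959664 = 0.777702
Parallel (C3 and C4): 1 − (1 − 0.974062)(1 − 0.884582) = 0.997006
Series ([0.997006], C5, and C6): 0.997006 × 0.884582 × 0.976626 = 0.861319
Parallel ([0.777702] and [0.861319]): 1 − (1 − 0.777702)(1 − 0.861319) = 0.9692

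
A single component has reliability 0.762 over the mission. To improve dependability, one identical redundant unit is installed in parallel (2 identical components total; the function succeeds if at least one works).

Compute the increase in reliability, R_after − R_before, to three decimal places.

R_before = 0.762
R_after = 1 − (1 − 0.762)^2 = 0.943
ΔR = 0.943 − 0.762 = 0.181

0.181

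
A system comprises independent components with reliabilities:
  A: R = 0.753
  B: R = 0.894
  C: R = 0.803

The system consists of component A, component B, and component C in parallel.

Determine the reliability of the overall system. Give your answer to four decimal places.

Parallel (A, B, and C): 1 − (1 − 0.753000)(1 − 0.894000)(1 − 0.803000) = 0.9948

0.9948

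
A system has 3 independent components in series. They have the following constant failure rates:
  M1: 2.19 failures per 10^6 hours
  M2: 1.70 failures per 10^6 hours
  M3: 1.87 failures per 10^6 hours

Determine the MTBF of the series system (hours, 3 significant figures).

Series of exponential components: λ_sys = Σ λ_i
λ_sys = 0.00000219 + 0.00000170 + 0.00000187 = 5.7600e-06 /h
MTBF = 1 / λ_sys = 174000 h

174000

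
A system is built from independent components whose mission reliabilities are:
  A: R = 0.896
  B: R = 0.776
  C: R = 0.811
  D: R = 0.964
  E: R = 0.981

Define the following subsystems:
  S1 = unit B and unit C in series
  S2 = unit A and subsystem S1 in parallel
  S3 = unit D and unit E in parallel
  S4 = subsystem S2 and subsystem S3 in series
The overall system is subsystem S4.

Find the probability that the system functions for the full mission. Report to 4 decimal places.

0.9608

Series (B and C): 0.776000 × 0.811000 = 0.629336
Parallel (A and [0.629336]): 1 − (1 − 0.896000)(1 − 0.629336) = 0.961451
Parallel (D and E): 1 − (1 − 0.964000)(1 − 0.981000) = 0.999316
Series ([0.961451] and [0.999316]): 0.961451 × 0.999316 = 0.9608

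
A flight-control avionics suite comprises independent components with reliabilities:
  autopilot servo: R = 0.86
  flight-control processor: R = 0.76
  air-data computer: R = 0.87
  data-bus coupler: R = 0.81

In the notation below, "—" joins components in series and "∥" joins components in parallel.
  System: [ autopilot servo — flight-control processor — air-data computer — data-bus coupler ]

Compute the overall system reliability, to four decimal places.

Series (autopilot servo, flight-control processor, air-data computer, and data-bus coupler): 0.860000 × 0.760000 × 0.870000 × 0.810000 = 0.4606

0.4606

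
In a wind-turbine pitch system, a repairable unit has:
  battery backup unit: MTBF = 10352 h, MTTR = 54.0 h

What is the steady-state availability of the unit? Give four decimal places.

0.9948

A(battery backup unit) = MTBF/(MTBF+MTTR) = 10352/(10352+54.0) = 0.9948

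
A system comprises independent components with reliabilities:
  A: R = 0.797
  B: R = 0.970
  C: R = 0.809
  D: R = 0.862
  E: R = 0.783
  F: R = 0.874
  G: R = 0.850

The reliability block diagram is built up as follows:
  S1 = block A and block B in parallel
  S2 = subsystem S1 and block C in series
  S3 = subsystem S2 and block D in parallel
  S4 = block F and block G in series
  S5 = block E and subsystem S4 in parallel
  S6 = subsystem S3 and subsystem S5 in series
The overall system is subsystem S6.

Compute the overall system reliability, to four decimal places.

0.9187

Parallel (A and B): 1 − (1 − 0.797000)(1 − 0.970000) = 0.993910
Series ([0.993910] and C): 0.993910 × 0.809000 = 0.804073
Parallel ([0.804073] and D): 1 − (1 − 0.804073)(1 − 0.862000) = 0.972962
Series (F and G): 0.874000 × 0.850000 = 0.742900
Parallel (E and [0.742900]): 1 − (1 − 0.783000)(1 − 0.742900) = 0.944209
Series ([0.972962] and [0.944209]): 0.972962 × 0.944209 = 0.9187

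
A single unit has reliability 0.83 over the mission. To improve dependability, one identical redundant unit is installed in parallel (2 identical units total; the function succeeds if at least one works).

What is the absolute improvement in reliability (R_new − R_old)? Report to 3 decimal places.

0.141

R_before = 0.83
R_after = 1 − (1 − 0.83)^2 = 0.971
ΔR = 0.971 − 0.83 = 0.141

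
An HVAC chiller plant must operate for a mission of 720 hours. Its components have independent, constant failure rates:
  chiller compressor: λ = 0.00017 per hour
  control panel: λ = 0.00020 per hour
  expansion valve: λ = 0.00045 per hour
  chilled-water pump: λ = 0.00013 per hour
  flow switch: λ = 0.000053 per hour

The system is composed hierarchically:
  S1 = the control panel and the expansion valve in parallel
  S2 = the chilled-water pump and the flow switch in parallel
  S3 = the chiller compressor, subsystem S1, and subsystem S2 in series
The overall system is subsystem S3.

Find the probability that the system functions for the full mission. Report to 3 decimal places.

0.849

R(chiller compressor) = exp(−0.00017 × 720) = 0.88479
R(control panel) = exp(−0.00020 × 720) = 0.86589
R(expansion valve) = exp(−0.00045 × 720) = 0.72325
R(chilled-water pump) = exp(−0.00013 × 720) = 0.91065
R(flow switch) = exp(−0.000053 × 720) = 0.96256
Parallel (control panel and expansion valve): 1 − (1 − 0.86589)(1 − 0.72325) = 0.96289
Parallel (chilled-water pump and flow switch): 1 − (1 − 0.91065)(1 − 0.96256) = 0.99665
Series (chiller compressor, [0.96289], and [0.99665]): 0.88479 × 0.96289 × 0.99665 = 0.849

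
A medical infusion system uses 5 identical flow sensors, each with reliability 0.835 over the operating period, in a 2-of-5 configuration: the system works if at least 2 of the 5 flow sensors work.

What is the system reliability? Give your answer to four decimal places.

R = Σ_{i=2}^{5} C(5,i) p^i (1−p)^{5−i} with p = 0.835
C(5,2)·0.835^2·0.165^3 = 0.031320
C(5,3)·0.835^3·0.165^2 = 0.158499
C(5,4)·0.835^4·0.165^1 = 0.401051
C(5,5)·0.835^5·0.165^0 = 0.405912
Sum = 0.9968

0.9968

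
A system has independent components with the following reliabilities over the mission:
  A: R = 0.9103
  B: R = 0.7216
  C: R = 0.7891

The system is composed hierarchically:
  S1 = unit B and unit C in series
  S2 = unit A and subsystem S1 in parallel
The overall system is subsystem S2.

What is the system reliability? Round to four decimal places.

0.9614

Series (B and C): 0.721600 × 0.789100 = 0.569415
Parallel (A and [0.569415]): 1 − (1 − 0.910300)(1 − 0.569415) = 0.9614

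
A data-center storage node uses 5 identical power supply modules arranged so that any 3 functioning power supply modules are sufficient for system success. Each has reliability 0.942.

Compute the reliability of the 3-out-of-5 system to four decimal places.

0.9982

R = Σ_{i=3}^{5} C(5,i) p^i (1−p)^{5−i} with p = 0.942
C(5,3)·0.942^3·0.058^2 = 0.028120
C(5,4)·0.942^4·0.058^1 = 0.228350
C(5,5)·0.942^5·0.058^0 = 0.741745
Sum = 0.9982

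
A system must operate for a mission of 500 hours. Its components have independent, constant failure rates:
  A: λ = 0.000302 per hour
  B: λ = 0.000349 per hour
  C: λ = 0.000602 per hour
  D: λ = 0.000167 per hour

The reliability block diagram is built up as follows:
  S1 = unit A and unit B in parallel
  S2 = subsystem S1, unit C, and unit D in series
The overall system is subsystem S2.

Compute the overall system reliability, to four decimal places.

R(A) = exp(−0.000302 × 500) = 0.859848
R(B) = exp(−0.000349 × 500) = 0.839877
R(C) = exp(−0.000602 × 500) = 0.740078
R(D) = exp(−0.000167 × 500) = 0.919891
Parallel (A and B): 1 − (1 − 0.859848)(1 − 0.839877) = 0.977558
Series ([0.977558], C, and D): 0.977558 × 0.740078 × 0.919891 = 0.6655

0.6655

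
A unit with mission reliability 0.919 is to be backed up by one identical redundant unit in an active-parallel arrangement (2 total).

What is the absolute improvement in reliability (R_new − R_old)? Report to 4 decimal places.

R_before = 0.919
R_after = 1 − (1 − 0.919)^2 = 0.9934
ΔR = 0.9934 − 0.919 = 0.0744

0.0744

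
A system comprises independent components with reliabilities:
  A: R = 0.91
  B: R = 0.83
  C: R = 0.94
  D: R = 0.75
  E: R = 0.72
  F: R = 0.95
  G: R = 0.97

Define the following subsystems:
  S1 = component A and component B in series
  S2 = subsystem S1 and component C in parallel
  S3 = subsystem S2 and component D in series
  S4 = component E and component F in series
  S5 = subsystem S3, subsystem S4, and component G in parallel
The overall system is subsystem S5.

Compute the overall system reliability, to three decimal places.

0.998

Series (A and B): 0.91000 × 0.83000 = 0.75530
Parallel ([0.75530] and C): 1 − (1 − 0.75530)(1 − 0.94000) = 0.98532
Series ([0.98532] and D): 0.98532 × 0.75000 = 0.73899
Series (E and F): 0.72000 × 0.95000 = 0.68400
Parallel ([0.73899], [0.68400], and G): 1 − (1 − 0.73899)(1 − 0.68400)(1 − 0.97000) = 0.998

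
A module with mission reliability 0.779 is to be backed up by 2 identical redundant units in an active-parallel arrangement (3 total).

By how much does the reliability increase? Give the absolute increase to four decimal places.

R_before = 0.779
R_after = 1 − (1 − 0.779)^3 = 0.9892
ΔR = 0.9892 − 0.779 = 0.2102

0.2102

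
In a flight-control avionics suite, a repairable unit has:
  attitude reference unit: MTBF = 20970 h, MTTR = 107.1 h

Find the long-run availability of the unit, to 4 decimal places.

0.9949

A(attitude reference unit) = MTBF/(MTBF+MTTR) = 20970/(20970+107.1) = 0.9949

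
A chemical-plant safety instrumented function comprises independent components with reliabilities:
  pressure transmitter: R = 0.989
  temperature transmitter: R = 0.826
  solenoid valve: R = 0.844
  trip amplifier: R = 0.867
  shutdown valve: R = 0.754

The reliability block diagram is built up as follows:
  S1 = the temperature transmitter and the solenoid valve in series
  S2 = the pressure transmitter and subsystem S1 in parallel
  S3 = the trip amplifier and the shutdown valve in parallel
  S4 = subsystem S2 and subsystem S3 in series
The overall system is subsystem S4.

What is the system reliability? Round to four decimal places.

0.9641

Series (temperature transmitter and solenoid valve): 0.826000 × 0.844000 = 0.697144
Parallel (pressure transmitter and [0.697144]): 1 − (1 − 0.989000)(1 − 0.697144) = 0.996669
Parallel (trip amplifier and shutdown valve): 1 − (1 − 0.867000)(1 − 0.754000) = 0.967282
Series ([0.996669] and [0.967282]): 0.996669 × 0.967282 = 0.9641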